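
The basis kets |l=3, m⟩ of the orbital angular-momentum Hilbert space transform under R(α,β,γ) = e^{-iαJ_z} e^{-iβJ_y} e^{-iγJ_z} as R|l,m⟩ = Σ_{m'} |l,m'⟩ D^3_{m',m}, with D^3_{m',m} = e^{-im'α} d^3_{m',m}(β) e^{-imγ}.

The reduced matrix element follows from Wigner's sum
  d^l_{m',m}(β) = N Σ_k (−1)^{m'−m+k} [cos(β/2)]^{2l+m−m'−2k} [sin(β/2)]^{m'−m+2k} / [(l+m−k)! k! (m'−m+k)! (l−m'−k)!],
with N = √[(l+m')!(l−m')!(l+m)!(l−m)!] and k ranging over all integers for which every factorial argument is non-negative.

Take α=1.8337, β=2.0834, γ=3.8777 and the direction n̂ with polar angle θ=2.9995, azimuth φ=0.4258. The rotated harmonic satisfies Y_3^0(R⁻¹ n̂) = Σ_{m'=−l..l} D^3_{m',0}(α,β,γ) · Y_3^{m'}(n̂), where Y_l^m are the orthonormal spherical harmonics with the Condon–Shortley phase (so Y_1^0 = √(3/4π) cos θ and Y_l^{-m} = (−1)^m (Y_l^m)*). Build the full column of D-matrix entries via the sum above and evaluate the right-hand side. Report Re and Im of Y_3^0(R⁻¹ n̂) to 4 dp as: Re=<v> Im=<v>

Re=-0.3249 Im=0.0000

Need the full column D^3_{m',0} for m'=−3..3 at α=1.8337, β=2.0834, γ=3.8777.
cos(β/2)=0.504753, sin(β/2)=0.863264
d^3_{-3,0}: single k=3 term ⇒ +0.369984;  D = +0.262484-0.260750i
d^3_{-2,0}: k∈[2..3] ⇒ +0.264950 -0.774984 = -0.510034;  D = +0.441138+0.255992i
d^3_{-1,0}: k∈[1..3] ⇒ +0.097978 -0.859765 +0.838276 = +0.076489;  D = -0.019878+0.073861i
d^3_{0,0}: k∈[0..3] ⇒ +0.016538 -0.435358 +1.273429 -0.413867 = +0.440742;  D = +0.440742+0.000000i
d^3_{1,0}: k∈[0..2] ⇒ -0.097978 +0.859765 -0.838276 = -0.076489;  D = +0.019878+0.073861i
d^3_{2,0}: k∈[0..1] ⇒ +0.264950 -0.774984 = -0.510034;  D = +0.441138-0.255992i
d^3_{3,0}: single k=0 term ⇒ -0.369984;  D = -0.262484-0.260750i
Y_3^{m'}(θ=2.9995,φ=0.4258) and Σ D·Y over m':
  (+0.2625-0.2608i)·(+0.0003-0.0011i)  (+0.4411+0.2560i)·(-0.0134+0.0153i)  (-0.0199+0.0739i)·(+0.1625-0.0737i)  (+0.4407+0.0000i)·(-0.7018+0.0000i)  (+0.0199+0.0739i)·(-0.1625-0.0737i)  (+0.4411-0.2560i)·(-0.0134-0.0153i)  (-0.2625-0.2608i)·(-0.0003-0.0011i)
Y_3^0(R⁻¹ n̂) = -0.324899-0.000000i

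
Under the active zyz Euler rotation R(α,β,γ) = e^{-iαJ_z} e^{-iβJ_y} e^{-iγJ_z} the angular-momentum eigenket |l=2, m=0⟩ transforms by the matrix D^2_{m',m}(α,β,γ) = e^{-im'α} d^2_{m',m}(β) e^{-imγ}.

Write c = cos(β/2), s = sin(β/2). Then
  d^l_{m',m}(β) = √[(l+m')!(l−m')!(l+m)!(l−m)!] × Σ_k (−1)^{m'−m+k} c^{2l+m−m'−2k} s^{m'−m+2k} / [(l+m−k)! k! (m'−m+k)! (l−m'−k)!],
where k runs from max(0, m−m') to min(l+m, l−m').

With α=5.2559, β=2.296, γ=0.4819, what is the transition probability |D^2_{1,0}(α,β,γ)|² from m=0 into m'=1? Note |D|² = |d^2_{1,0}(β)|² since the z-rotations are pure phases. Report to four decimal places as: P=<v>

Split into d^2_{1,0}(β=2.296) × two z-phases.
Half-angle: c=0.410312, s=0.911945. N=√(6·1·2·2)=4.898979
Admissible k: 0..1 (factorial args all ≥0)
  k=0: (−1)^1·4.8990/(2)·0.4103^3·0.9119^1 = -0.154308
  k=1: (−1)^2·4.8990/(2)·0.4103^1·0.9119^3 = +0.762248
d^2_{1,0}(2.296) = -0.154308 +0.762248 = +0.607940
|D^2_{1,0}|² = |d^2_{1,0}(β)|² = (+0.607940)² = 0.369591 (the z-rotation phases have unit modulus)

P=0.3696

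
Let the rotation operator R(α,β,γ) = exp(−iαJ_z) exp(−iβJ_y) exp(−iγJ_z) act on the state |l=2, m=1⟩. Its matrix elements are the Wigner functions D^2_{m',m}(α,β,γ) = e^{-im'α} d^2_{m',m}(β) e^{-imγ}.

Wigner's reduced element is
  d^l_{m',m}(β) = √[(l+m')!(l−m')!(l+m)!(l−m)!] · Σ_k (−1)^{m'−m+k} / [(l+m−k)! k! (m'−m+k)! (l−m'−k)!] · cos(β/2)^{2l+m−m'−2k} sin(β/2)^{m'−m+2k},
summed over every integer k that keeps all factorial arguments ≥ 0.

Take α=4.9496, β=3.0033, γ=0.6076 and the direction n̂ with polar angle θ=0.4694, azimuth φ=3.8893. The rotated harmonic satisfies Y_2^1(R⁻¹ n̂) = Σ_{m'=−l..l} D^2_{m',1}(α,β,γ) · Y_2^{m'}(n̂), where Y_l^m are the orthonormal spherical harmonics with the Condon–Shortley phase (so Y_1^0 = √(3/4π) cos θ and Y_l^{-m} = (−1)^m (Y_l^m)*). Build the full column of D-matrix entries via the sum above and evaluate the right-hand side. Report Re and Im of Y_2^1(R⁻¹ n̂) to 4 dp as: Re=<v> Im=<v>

Need the full column D^2_{m',1} for m'=−2..2 at α=4.9496, β=3.0033, γ=0.6076.
cos(β/2)=0.069091, sin(β/2)=0.997610
d^2_{-2,1}: single k=3 term ⇒ +0.137194;  D = -0.135979+0.018217i
d^2_{-1,1}: k∈[2..3] ⇒ +0.014252 -0.990476 = -0.976223;  D = +0.353371+0.910022i
d^2_{0,1}: k∈[1..2] ⇒ +0.000806 -0.168028 = -0.167222;  D = -0.137293+0.095467i
d^2_{1,1}: k∈[0..1] ⇒ +0.000023 -0.014252 = -0.014230;  D = -0.010642-0.009447i
d^2_{2,1}: single k=0 term ⇒ -0.000658;  D = +0.000309-0.000581i
Y_2^{m'}(θ=0.4694,φ=3.8893) and Σ D·Y over m':
  (-0.1360+0.0182i)·(+0.0060-0.0788i)  (+0.3534+0.9100i)·(-0.2285+0.2119i)  (-0.1373+0.0955i)·(+0.4372+0.0000i)  (-0.0106-0.0094i)·(+0.2285+0.2119i)  (+0.0003-0.0006i)·(+0.0060+0.0788i)
Y_2^1(R⁻¹ n̂) = -0.333384-0.084911i

Re=-0.3334 Im=-0.0849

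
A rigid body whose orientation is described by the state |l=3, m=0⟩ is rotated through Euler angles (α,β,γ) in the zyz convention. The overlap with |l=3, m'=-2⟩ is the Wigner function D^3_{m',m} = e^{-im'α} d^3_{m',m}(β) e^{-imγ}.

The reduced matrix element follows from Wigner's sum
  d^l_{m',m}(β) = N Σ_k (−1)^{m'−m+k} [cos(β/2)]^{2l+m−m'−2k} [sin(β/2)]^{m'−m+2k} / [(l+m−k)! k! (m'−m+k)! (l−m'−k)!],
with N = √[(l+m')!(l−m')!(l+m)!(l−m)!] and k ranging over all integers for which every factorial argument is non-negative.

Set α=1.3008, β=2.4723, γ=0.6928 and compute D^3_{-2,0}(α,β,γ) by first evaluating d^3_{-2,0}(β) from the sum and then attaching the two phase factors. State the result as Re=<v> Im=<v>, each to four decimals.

First d^3_{-2,0}(β=2.4723), then the phase factors e^{-i(-2)α} and e^{-i(0)γ}:
c=cos(2.4723/2)=0.328435, s=sin(2.4723/2)=0.944527; N=√[1·120·6·6]=65.726707
Admissible k: 2..3 (factorial args all ≥0)
  k=2: (−1)^0·65.7267/(12)·0.3284^4·0.9445^2 = +0.056857
  k=3: (−1)^1·65.7267/(12)·0.3284^2·0.9445^4 = -0.470237
d^3_{-2,0}(2.4723) = +0.056857 -0.470237 = -0.413379
Attach z-rotation phases: D = e^{-i(-2)(1.3008)}·(-0.413379)·e^{-i(0)(0.6928)} = +0.354561-0.212531i

Re=0.3546 Im=-0.2125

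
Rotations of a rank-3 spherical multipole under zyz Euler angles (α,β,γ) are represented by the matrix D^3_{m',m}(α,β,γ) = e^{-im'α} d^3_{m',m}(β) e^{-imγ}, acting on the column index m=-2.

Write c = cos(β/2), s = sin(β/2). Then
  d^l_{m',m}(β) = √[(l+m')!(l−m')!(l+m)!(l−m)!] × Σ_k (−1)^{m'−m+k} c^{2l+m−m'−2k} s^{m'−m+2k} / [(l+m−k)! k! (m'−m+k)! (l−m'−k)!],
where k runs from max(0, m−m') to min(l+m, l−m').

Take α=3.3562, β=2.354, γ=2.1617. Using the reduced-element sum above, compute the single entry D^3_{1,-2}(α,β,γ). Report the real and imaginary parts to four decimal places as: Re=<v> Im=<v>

First d^3_{1,-2}(β=2.354), then the phase factors e^{-i(1)α} and e^{-i(-2)γ}:
With c≡cos(β/2)=0.383697 and s≡sin(β/2)=0.923459, N=[24·2·1·120]^{1/2}=75.894664
Admissible k: 0..1 (factorial args all ≥0)
  k=0: (−1)^3·75.8947/(12)·0.3837^3·0.9235^3 = -0.281351
  k=1: (−1)^4·75.8947/(24)·0.3837^1·0.9235^5 = +0.814848
d^3_{1,-2}(2.354) = -0.281351 +0.814848 = +0.533497
Attach z-rotation phases: D = e^{-i(1)(3.3562)}·(+0.533497)·e^{-i(-2)(2.1617)} = +0.302817+0.439228i

Re=0.3028 Im=0.4392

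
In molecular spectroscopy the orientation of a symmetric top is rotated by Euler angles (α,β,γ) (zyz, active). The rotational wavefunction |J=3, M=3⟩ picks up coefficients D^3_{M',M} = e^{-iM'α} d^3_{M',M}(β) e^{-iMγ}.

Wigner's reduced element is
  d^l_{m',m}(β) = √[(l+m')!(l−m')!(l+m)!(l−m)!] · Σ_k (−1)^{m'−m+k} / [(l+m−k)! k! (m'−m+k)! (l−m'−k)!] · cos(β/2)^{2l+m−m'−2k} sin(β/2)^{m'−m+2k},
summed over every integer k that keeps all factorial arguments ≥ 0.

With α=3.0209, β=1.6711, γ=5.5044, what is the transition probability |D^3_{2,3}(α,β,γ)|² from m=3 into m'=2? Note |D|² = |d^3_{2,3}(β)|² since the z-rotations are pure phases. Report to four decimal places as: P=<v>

P=0.0609

Split into d^3_{2,3}(β=1.6711) × two z-phases.
Half-angle: c=0.670770, s=0.741666. N=√(120·1·720·1)=293.938769
Admissible k: 1..1 (factorial args all ≥0)
  k=1: (−1)^0·293.9388/(120)·0.6708^5·0.7417^1 = +0.246690
d^3_{2,3}(1.6711) = +0.246690
|D^3_{2,3}|² = |d^3_{2,3}(β)|² = (+0.246690)² = 0.060856 (the z-rotation phases have unit modulus)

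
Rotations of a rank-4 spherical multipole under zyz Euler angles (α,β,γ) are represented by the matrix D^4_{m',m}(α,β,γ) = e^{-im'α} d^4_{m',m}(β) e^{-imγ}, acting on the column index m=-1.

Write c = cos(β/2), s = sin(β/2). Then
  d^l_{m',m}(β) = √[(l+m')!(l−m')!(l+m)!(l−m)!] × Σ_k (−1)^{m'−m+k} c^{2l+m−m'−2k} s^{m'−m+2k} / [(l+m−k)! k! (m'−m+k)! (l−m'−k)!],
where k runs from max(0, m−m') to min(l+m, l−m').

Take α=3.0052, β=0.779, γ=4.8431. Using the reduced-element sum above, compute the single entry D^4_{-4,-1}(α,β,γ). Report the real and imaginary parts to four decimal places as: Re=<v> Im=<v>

Re=-0.1119 Im=-0.2541

First d^4_{-4,-1}(β=0.779), then the phase factors e^{-i(-4)α} and e^{-i(-1)γ}:
With c≡cos(β/2)=0.925099 and s≡sin(β/2)=0.379726, N=[1·40320·6·120]^{1/2}=5387.986637
Admissible k: 3..3 (factorial args all ≥0)
  k=3: (−1)^0·5387.9866/(720)·0.9251^5·0.3797^3 = +0.277617
d^4_{-4,-1}(0.779) = +0.277617
Phases: e^{-i·(-4)·3.0052}=+0.854831-0.518906i, e^{-i·(-1)·4.8431}=+0.130339-0.991469i ⇒ D=-0.111897-0.254067i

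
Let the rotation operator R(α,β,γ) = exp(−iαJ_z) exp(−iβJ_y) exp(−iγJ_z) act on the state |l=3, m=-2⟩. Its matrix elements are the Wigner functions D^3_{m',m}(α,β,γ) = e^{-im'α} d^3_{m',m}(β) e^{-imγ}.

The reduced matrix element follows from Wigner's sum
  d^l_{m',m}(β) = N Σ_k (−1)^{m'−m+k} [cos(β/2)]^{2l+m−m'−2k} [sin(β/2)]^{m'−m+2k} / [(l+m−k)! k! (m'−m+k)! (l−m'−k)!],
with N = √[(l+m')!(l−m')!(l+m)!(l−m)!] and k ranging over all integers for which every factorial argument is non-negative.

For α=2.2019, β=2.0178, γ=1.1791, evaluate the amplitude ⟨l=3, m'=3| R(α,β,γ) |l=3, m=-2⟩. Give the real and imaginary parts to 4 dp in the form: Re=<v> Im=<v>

Re=0.2539 Im=-0.5063

D^3_{3,-2}(2.2019,2.0178,1.1791) = e^{-i·3·2.2019}·d^3_{3,-2}(2.0178)·e^{-i·-2·1.1791}. Compute d first:
c=cos(2.0178/2)=0.532792, s=sin(2.0178/2)=0.846246; N=√[720·1·1·120]=293.938769
k: max(0,(-2)−(3))=0 … min(3+(-2),3−(3))=0
  k=0: (−1)^5·293.9388/(120)·0.5328^1·0.8462^5 = -0.566392
d^3_{3,-2}(2.0178) = -0.566392
Attach z-rotation phases: D = e^{-i(3)(2.2019)}·(-0.566392)·e^{-i(-2)(1.1791)} = +0.253927-0.506282i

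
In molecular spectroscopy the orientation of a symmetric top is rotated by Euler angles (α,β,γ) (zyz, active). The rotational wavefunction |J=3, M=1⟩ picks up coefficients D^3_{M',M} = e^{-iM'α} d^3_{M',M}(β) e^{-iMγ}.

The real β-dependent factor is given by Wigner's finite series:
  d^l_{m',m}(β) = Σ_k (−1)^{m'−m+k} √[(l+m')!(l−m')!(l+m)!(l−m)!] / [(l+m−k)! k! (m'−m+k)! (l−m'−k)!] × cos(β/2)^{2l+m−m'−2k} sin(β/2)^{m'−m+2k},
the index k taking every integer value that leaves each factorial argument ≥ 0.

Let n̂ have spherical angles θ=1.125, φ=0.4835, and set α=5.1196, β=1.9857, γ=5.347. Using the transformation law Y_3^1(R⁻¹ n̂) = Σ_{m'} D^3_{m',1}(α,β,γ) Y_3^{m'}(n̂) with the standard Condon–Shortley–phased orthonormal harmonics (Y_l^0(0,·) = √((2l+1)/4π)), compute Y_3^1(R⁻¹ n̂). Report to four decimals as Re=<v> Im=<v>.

Re=-0.2191 Im=0.0553

Need the full column D^3_{m',1} for m'=−3..3 at α=5.1196, β=1.9857, γ=5.347.
cos(β/2)=0.546305, sin(β/2)=0.837586
d^3_{-3,1}: single k=4 term ⇒ +0.568898;  D = -0.473661-0.315103i
d^3_{-2,1}: k∈[3..4] ⇒ +0.605932 -0.712169 = -0.106237;  D = -0.019000+0.104524i
d^3_{-1,1}: k∈[2..4] ⇒ +0.374931 -1.175110 +0.345285 = -0.454895;  D = -0.443184+0.102554i
d^3_{0,1}: k∈[1..3] ⇒ +0.141187 -0.995649 +0.780142 = -0.074319;  D = -0.044061-0.059849i
d^3_{1,1}: k∈[0..2] ⇒ +0.026583 -0.499908 +0.881333 = +0.408009;  D = -0.205901+0.352244i
d^3_{2,1}: k∈[0..1] ⇒ -0.128886 +0.605932 = +0.477047;  D = -0.473515-0.057943i
d^3_{3,1}: single k=0 term ⇒ +0.242017;  D = -0.068149-0.232224i
Y_3^{m'}(θ=1.125,φ=0.4835) and Σ D·Y over m':
  (-0.4737-0.3151i)·(+0.0368-0.3042i)  (-0.0190+0.1045i)·(+0.2037-0.2953i)  (-0.4432+0.1026i)·(-0.0182+0.0095i)  (-0.0441-0.0598i)·(-0.3331+0.0000i)  (-0.2059+0.3522i)·(+0.0182+0.0095i)  (-0.4735-0.0579i)·(+0.2037+0.2953i)  (-0.0681-0.2322i)·(-0.0368-0.3042i)
Y_3^1(R⁻¹ n̂) = -0.219122+0.055344i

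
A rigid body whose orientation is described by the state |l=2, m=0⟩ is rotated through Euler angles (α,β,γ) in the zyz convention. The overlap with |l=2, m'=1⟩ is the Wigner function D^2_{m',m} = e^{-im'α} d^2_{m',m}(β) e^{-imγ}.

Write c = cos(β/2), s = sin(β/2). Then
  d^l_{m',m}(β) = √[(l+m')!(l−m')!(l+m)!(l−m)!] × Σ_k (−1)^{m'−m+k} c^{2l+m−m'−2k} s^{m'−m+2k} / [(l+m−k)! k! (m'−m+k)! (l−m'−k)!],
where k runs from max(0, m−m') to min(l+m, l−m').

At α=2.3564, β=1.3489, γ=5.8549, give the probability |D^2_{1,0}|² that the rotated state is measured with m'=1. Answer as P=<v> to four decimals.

First d^2_{1,0}(β=1.3489), then the phase factors e^{-i(1)α} and e^{-i(0)γ}:
Half-angle: c=0.781051, s=0.624468. N=√(6·1·2·2)=4.898979
k: max(0,(0)−(1))=0 … min(2+(0),2−(1))=1
  k=0: (−1)^1·4.8990/(2)·0.7811^3·0.6245^1 = -0.728825
  k=1: (−1)^2·4.8990/(2)·0.7811^1·0.6245^3 = +0.465892
d^2_{1,0}(1.3489) = -0.728825 +0.465892 = -0.262933
|D^2_{1,0}|² = |d^2_{1,0}(β)|² = (-0.262933)² = 0.069134 (the z-rotation phases have unit modulus)

P=0.0691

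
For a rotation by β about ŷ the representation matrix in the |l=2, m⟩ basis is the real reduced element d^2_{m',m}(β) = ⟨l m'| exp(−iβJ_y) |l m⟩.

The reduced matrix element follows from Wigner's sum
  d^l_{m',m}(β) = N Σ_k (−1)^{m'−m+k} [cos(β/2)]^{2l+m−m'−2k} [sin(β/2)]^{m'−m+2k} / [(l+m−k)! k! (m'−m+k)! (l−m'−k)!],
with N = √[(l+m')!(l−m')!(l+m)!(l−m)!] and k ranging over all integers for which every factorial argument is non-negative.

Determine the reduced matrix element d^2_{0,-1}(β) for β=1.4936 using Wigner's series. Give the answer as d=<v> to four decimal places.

d^2_{0,-1}(β=1.4936) via Wigner's sum:
Half-angle: c=0.733866, s=0.679294. N=√(2·2·1·6)=4.898979
The bounds max(0,m−m')=0 and min(l+m,l−m')=1 give 2 terms
  k=0: (−1)^1·4.8990/(2)·0.7339^3·0.6793^1 = -0.657634
  k=1: (−1)^2·4.8990/(2)·0.7339^1·0.6793^3 = +0.563463
d^2_{0,-1}(1.4936) = -0.657634 +0.563463 = -0.094171

d=-0.0942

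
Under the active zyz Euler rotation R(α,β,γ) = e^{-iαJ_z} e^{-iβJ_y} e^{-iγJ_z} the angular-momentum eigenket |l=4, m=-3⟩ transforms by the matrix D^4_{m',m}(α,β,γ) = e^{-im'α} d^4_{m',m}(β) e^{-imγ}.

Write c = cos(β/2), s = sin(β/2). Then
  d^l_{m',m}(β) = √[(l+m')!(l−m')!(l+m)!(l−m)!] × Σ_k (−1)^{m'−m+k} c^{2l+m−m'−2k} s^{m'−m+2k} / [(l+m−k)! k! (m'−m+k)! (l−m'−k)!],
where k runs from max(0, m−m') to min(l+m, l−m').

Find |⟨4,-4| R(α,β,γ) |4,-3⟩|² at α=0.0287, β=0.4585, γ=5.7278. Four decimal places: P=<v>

P=0.2850

First d^4_{-4,-3}(β=0.4585), then the phase factors e^{-i(-4)α} and e^{-i(-3)γ}:
With c≡cos(β/2)=0.973837 and s≡sin(β/2)=0.227247, N=[1·40320·1·5040]^{1/2}=14255.272709
k: max(0,(-3)−(-4))=1 … min(4+(-3),4−(-4))=1
  k=1: (−1)^0·14255.2727/(5040)·0.9738^7·0.2272^1 = +0.533885
d^4_{-4,-3}(0.4585) = +0.533885
|D^4_{-4,-3}|² = |d^4_{-4,-3}(β)|² = (+0.533885)² = 0.285033 (the z-rotation phases have unit modulus)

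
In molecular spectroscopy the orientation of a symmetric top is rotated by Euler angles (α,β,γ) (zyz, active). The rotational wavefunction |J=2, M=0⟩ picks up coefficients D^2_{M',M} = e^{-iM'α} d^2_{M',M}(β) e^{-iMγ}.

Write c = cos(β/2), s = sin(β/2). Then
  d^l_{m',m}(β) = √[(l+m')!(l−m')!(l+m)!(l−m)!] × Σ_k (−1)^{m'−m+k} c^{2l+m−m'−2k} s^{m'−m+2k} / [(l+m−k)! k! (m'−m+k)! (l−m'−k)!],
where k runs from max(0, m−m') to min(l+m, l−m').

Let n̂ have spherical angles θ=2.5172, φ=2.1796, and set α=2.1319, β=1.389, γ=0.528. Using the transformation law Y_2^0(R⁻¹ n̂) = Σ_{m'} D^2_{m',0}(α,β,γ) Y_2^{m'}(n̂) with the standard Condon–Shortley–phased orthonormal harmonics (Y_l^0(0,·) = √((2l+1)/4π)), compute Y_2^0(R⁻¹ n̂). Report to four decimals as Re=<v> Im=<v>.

Need the full column D^2_{m',0} for m'=−2..2 at α=2.1319, β=1.389, γ=0.528.
cos(β/2)=0.768374, sin(β/2)=0.640001
d^2_{-2,0}: single k=2 term ⇒ +0.592356;  D = -0.256901-0.533748i
d^2_{-1,0}: k∈[1..2] ⇒ +0.711171 -0.493391 = +0.217781;  D = -0.115886+0.184388i
d^2_{0,0}: k∈[0..2] ⇒ +0.348570 -0.967313 +0.167774 = -0.450969;  D = -0.450969+0.000000i
d^2_{1,0}: k∈[0..1] ⇒ -0.711171 +0.493391 = -0.217781;  D = +0.115886+0.184388i
d^2_{2,0}: single k=0 term ⇒ +0.592356;  D = -0.256901+0.533748i
Y_2^{m'}(θ=2.5172,φ=2.1796) and Σ D·Y over m':
  (-0.2569-0.5337i)·(-0.0457+0.1239i)  (-0.1159+0.1844i)·(+0.2096+0.3006i)  (-0.4510+0.0000i)·(+0.3074+0.0000i)  (+0.1159+0.1844i)·(-0.2096+0.3006i)  (-0.2569+0.5337i)·(-0.0457-0.1239i)
Y_2^0(R⁻¹ n̂) = -0.142365+0.000000i

Re=-0.1424 Im=0.0000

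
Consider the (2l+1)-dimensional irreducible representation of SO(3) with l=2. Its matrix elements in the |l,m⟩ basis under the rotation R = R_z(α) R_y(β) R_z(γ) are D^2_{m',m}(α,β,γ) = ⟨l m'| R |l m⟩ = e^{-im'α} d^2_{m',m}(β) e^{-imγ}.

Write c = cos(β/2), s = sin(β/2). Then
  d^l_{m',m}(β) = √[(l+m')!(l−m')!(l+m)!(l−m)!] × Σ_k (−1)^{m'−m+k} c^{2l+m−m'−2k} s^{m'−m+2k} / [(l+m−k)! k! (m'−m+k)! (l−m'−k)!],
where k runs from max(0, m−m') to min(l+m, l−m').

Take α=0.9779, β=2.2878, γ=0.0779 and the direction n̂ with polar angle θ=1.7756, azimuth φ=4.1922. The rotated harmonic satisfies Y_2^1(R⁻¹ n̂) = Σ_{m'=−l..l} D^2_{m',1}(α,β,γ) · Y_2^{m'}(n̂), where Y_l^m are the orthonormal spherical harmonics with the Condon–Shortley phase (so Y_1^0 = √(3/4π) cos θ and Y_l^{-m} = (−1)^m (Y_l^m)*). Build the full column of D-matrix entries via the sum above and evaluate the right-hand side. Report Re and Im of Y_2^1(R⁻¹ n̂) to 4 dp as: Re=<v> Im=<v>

Need the full column D^2_{m',1} for m'=−2..2 at α=0.9779, β=2.2878, γ=0.0779.
cos(β/2)=0.414048, sin(β/2)=0.910255
d^2_{-2,1}: single k=3 term ⇒ +0.624554;  D = -0.188802+0.595333i
d^2_{-1,1}: k∈[2..3] ⇒ +0.426136 -0.686519 = -0.260383;  D = -0.161857-0.203965i
d^2_{0,1}: k∈[1..2] ⇒ +0.158267 -0.764919 = -0.606652;  D = -0.604812+0.047210i
d^2_{1,1}: k∈[0..1] ⇒ +0.029390 -0.426136 = -0.396746;  D = -0.195410+0.345286i
d^2_{2,1}: single k=0 term ⇒ -0.129224;  D = +0.057705+0.115625i
Y_2^{m'}(θ=1.7756,φ=4.1922) and Σ D·Y over m':
  (-0.1888+0.5953i)·(-0.1873-0.3194i)  (-0.1619-0.2040i)·(+0.0765-0.1335i)  (-0.6048+0.0472i)·(-0.2763+0.0000i)  (-0.1954+0.3453i)·(-0.0765-0.1335i)  (+0.0577+0.1156i)·(-0.1873+0.3194i)
Y_2^1(R⁻¹ n̂) = +0.366299-0.061795i

Re=0.3663 Im=-0.0618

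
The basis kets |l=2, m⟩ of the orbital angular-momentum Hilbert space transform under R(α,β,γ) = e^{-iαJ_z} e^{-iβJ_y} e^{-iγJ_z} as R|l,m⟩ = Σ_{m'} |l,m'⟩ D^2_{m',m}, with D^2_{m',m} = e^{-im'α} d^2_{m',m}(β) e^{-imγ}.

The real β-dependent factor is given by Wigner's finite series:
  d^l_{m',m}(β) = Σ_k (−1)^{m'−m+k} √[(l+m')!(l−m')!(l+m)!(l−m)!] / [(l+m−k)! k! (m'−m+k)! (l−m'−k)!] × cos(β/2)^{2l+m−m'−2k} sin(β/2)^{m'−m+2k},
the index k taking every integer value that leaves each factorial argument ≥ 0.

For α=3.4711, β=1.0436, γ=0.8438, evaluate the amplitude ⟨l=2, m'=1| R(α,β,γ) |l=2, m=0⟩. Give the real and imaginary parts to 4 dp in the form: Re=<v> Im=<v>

Re=0.5039 Im=-0.1723

D^2_{1,0}(3.4711,1.0436,0.8438) = e^{-i·1·3.4711}·d^2_{1,0}(1.0436)·e^{-i·0·0.8438}. Compute d first:
Half-angle: c=0.866923, s=0.498441. N=√(6·1·2·2)=4.898979
k: max(0,(0)−(1))=0 … min(2+(0),2−(1))=1
  k=0: (−1)^1·4.8990/(2)·0.8669^3·0.4984^1 = -0.795485
  k=1: (−1)^2·4.8990/(2)·0.8669^1·0.4984^3 = +0.262965
d^2_{1,0}(1.0436) = -0.795485 +0.262965 = -0.532519
D = (-0.946202+0.323577i)·(-0.532519)·(+1.000000+0.000000i) = +0.503871-0.172311i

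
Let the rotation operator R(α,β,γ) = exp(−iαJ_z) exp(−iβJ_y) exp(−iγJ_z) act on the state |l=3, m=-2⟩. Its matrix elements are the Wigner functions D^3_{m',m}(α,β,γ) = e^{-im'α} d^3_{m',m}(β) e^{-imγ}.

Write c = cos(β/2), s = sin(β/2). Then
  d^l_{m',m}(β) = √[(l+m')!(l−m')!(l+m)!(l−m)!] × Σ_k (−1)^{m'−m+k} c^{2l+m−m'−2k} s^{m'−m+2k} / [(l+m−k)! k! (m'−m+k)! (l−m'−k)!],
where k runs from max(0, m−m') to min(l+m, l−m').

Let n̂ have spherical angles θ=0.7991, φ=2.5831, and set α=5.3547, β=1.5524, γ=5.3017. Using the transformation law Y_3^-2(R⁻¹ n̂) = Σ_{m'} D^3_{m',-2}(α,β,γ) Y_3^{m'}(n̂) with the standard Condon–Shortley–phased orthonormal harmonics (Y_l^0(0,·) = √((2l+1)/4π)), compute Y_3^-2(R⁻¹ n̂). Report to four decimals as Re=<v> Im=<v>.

Re=0.3393 Im=0.1758

Need the full column D^3_{m',-2} for m'=−3..3 at α=5.3547, β=1.5524, γ=5.3017.
cos(β/2)=0.713581, sin(β/2)=0.700573
d^3_{-3,-2}: single k=1 term ⇒ +0.317501;  D = +0.011439+0.317295i
d^3_{-2,-2}: k∈[0..1] ⇒ +0.132026 -0.636282 = -0.504256;  D = +0.392619-0.316425i
d^3_{-1,-2}: k∈[0..1] ⇒ -0.409892 +0.790168 = +0.380276;  D = -0.368442-0.094132i
d^3_{0,-2}: k∈[0..1] ⇒ +0.697012 -0.671831 = +0.025180;  D = -0.009624-0.023269i
d^3_{1,-2}: k∈[0..1] ⇒ -0.790168 +0.380811 = -0.409357;  D = -0.209168+0.351883i
d^3_{2,-2}: k∈[0..1] ⇒ +0.613295 -0.118228 = +0.495067;  D = +0.492289-0.052379i
d^3_{3,-2}: single k=0 term ⇒ -0.294975;  D = -0.200702-0.216169i
Y_3^{m'}(θ=0.7991,φ=2.5831) and Σ D·Y over m':
  (+0.0114+0.3173i)·(+0.0161-0.1528i)  (+0.3926-0.3164i)·(+0.1605+0.3290i)  (-0.3684-0.0941i)·(-0.2812-0.1757i)  (-0.0096-0.0233i)·(-0.1479+0.0000i)  (-0.2092+0.3519i)·(+0.2812-0.1757i)  (+0.4923-0.0524i)·(+0.1605-0.3290i)  (-0.2007-0.2162i)·(-0.0161-0.1528i)
Y_3^-2(R⁻¹ n̂) = +0.339265+0.175841i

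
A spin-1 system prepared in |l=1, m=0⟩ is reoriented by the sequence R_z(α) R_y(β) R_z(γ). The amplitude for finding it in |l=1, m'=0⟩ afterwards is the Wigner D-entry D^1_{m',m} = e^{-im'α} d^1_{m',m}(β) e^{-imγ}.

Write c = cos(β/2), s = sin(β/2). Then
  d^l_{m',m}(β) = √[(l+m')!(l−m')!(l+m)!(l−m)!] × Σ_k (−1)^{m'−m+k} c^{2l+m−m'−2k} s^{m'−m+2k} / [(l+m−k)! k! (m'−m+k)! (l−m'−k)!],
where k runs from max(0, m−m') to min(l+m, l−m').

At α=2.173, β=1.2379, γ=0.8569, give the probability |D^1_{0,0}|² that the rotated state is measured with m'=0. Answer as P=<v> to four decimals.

First d^1_{0,0}(β=1.2379), then the phase factors e^{-i(0)α} and e^{-i(0)γ}:
c=cos(1.2379/2)=0.814488, s=sin(1.2379/2)=0.580180; N=√[1·1·1·1]=1.000000
k: max(0,(0)−(0))=0 … min(1+(0),1−(0))=1
  k=0: (−1)^0·1.0000/(1)·0.8145^2·0.5802^0 = +0.663391
  k=1: (−1)^1·1.0000/(1)·0.8145^0·0.5802^2 = -0.336609
d^1_{0,0}(1.2379) = +0.663391 -0.336609 = +0.326782
|D^1_{0,0}|² = |d^1_{0,0}(β)|² = (+0.326782)² = 0.106786 (the z-rotation phases have unit modulus)

P=0.1068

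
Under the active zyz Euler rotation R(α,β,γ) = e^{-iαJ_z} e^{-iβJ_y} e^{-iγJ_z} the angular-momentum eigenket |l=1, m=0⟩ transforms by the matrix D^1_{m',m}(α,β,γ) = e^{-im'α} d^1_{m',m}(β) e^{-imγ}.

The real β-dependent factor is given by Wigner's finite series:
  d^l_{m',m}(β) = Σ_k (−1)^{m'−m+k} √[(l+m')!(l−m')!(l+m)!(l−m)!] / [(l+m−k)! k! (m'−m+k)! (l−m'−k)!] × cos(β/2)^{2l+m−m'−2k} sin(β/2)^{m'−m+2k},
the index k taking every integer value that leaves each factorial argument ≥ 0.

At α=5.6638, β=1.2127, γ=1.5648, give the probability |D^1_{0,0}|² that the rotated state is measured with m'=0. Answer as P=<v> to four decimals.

P=0.1228

First d^1_{0,0}(β=1.2127), then the phase factors e^{-i(0)α} and e^{-i(0)γ}:
With c≡cos(β/2)=0.821734 and s≡sin(β/2)=0.569872, N=[1·1·1·1]^{1/2}=1.000000
k: max(0,(0)−(0))=0 … min(1+(0),1−(0))=1
  k=0: (−1)^0·1.0000/(1)·0.8217^2·0.5699^0 = +0.675246
  k=1: (−1)^1·1.0000/(1)·0.8217^0·0.5699^2 = -0.324754
d^1_{0,0}(1.2127) = +0.675246 -0.324754 = +0.350492
|D^1_{0,0}|² = |d^1_{0,0}(β)|² = (+0.350492)² = 0.122845 (the z-rotation phases have unit modulus)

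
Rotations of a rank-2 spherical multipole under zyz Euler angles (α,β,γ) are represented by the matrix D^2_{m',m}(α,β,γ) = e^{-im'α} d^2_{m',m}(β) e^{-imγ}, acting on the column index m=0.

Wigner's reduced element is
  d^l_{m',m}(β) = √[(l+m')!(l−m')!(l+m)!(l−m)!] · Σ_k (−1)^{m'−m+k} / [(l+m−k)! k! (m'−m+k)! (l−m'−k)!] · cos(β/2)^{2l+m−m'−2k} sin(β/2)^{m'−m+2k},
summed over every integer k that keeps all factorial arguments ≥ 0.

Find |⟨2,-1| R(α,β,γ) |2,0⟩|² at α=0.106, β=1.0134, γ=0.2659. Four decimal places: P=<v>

First d^2_{-1,0}(β=1.0134), then the phase factors e^{-i(-1)α} and e^{-i(0)γ}:
With c≡cos(β/2)=0.874351 and s≡sin(β/2)=0.485295, N=[1·6·2·2]^{1/2}=4.898979
k∈{1,2} keeps every argument non-negative
  k=1: (−1)^0·4.8990/(2)·0.8744^3·0.4853^1 = +0.794581
  k=2: (−1)^1·4.8990/(2)·0.8744^1·0.4853^3 = -0.244781
d^2_{-1,0}(1.0134) = +0.794581 -0.244781 = +0.549800
|D^2_{-1,0}|² = |d^2_{-1,0}(β)|² = (+0.549800)² = 0.302280 (the z-rotation phases have unit modulus)

P=0.3023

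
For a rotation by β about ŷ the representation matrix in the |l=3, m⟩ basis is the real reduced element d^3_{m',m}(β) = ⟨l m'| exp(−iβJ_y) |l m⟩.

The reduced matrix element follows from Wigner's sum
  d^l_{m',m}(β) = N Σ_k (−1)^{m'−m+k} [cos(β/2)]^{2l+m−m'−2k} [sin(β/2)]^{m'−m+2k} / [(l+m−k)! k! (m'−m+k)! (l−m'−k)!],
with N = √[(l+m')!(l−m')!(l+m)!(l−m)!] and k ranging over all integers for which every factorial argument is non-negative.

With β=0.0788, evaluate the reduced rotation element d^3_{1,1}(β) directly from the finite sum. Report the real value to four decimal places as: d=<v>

d=0.9830

d^3_{1,1}(β=0.0788) via Wigner's sum:
c=cos(0.0788/2)=0.999224, s=sin(0.0788/2)=0.039390; N=√[24·2·24·2]=48.000000
Admissible k: 0..2 (factorial args all ≥0)
  k=0: (−1)^0·48.0000/(48)·0.9992^6·0.0394^0 = +0.995353
  k=1: (−1)^1·48.0000/(6)·0.9992^4·0.0394^2 = -0.012374
  k=2: (−1)^2·48.0000/(8)·0.9992^2·0.0394^4 = +0.000014
d^3_{1,1}(0.0788) = +0.995353 -0.012374 +0.000014 = +0.982993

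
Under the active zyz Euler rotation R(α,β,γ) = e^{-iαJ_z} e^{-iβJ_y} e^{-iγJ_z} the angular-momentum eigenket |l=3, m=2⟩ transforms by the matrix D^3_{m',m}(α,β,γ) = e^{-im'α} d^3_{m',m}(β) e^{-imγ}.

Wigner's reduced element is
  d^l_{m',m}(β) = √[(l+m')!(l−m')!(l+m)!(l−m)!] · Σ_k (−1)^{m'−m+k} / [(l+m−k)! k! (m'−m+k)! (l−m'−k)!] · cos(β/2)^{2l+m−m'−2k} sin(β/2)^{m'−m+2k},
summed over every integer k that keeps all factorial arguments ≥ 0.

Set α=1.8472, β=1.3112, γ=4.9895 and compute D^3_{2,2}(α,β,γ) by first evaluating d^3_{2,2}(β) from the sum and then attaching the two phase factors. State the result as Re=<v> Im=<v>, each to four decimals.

Re=-0.2172 Im=0.4343

D^3_{2,2}(1.8472,1.3112,4.9895) = e^{-i·2·1.8472}·d^3_{2,2}(1.3112)·e^{-i·2·4.9895}. Compute d first:
c=cos(1.3112/2)=0.792682, s=sin(1.3112/2)=0.609635; N=√[120·1·120·1]=120.000000
The bounds max(0,m−m')=0 and min(l+m,l−m')=1 give 2 terms
  k=0: (−1)^0·120.0000/(120)·0.7927^6·0.6096^0 = +0.248082
  k=1: (−1)^1·120.0000/(24)·0.7927^4·0.6096^2 = -0.733679
d^3_{2,2}(1.3112) = +0.248082 -0.733679 = -0.485598
Attach z-rotation phases: D = e^{-i(2)(1.8472)}·(-0.485598)·e^{-i(2)(4.9895)} = -0.217218+0.434306i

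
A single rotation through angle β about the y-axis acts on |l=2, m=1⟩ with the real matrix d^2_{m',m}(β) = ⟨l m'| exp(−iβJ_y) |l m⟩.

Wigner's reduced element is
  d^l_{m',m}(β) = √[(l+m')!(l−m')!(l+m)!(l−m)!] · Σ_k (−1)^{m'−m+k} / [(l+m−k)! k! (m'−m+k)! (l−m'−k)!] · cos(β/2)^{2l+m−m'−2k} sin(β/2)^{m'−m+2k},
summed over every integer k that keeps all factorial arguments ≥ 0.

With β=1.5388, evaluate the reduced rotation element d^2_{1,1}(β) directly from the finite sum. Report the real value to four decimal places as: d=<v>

d=-0.4830

d^2_{1,1}(β=1.5388) via Wigner's sum:
c=cos(1.5388/2)=0.718328, s=sin(1.5388/2)=0.695704; N=√[6·1·6·1]=6.000000
Admissible k: 0..1 (factorial args all ≥0)
  k=0: (−1)^0·6.0000/(6)·0.7183^4·0.6957^0 = +0.266251
  k=1: (−1)^1·6.0000/(2)·0.7183^2·0.6957^2 = -0.749232
d^2_{1,1}(1.5388) = +0.266251 -0.749232 = -0.482981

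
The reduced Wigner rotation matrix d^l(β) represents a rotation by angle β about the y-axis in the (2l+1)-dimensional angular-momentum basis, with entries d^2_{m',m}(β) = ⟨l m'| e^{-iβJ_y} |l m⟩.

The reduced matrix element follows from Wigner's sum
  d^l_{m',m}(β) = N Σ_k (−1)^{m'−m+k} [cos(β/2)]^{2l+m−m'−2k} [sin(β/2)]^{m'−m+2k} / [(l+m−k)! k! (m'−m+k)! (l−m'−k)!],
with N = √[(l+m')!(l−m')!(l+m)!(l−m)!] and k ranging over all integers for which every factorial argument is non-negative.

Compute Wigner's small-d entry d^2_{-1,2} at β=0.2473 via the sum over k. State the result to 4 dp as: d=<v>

d^2_{-1,2}(β=0.2473) via Wigner's sum:
With c≡cos(β/2)=0.992365 and s≡sin(β/2)=0.123335, N=[1·6·24·1]^{1/2}=12.000000
k: max(0,(2)−(-1))=3 … min(2+(2),2−(-1))=3
  k=3: (−1)^0·12.0000/(6)·0.9924^1·0.1233^3 = +0.003724
d^2_{-1,2}(0.2473) = +0.003724

d=0.0037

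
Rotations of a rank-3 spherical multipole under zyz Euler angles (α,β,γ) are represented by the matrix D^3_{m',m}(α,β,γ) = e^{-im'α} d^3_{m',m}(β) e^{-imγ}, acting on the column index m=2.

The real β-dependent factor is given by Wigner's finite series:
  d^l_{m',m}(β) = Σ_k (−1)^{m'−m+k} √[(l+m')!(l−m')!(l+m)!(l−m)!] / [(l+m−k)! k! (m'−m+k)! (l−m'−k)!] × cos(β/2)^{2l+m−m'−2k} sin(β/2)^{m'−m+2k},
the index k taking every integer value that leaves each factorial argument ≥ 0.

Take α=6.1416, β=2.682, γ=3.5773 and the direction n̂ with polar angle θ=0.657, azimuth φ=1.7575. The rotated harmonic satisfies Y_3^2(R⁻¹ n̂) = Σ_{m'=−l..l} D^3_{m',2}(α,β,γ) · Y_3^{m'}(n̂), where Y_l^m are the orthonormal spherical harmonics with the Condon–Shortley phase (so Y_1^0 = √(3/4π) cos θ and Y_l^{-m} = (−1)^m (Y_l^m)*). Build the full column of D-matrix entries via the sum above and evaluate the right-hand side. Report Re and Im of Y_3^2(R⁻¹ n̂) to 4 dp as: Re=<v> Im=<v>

Re=0.2852 Im=-0.0833

Need the full column D^3_{m',2} for m'=−3..3 at α=6.1416, β=2.682, γ=3.5773.
cos(β/2)=0.227779, sin(β/2)=0.973713
d^3_{-3,2}: single k=5 term ⇒ +0.488365;  D = +0.132438-0.470064i
d^3_{-2,2}: k∈[4..5] ⇒ +0.233196 -0.852286 = -0.619090;  D = -0.250297+0.566236i
d^3_{-1,2}: k∈[3..4] ⇒ +0.069003 -0.630476 = -0.561473;  D = -0.297198+0.476367i
d^3_{0,2}: k∈[2..3] ⇒ +0.013979 -0.255454 = -0.241475;  D = -0.155448+0.184786i
d^3_{1,2}: k∈[1..2] ⇒ +0.001888 -0.069003 = -0.067115;  D = -0.050020+0.044748i
d^3_{2,2}: k∈[0..1] ⇒ +0.000140 -0.012761 = -0.012621;  D = -0.010500+0.007004i
d^3_{3,2}: single k=0 term ⇒ -0.001462;  D = -0.001319+0.000632i
Y_3^{m'}(θ=0.657,φ=1.7575) and Σ D·Y over m':
  (+0.1324-0.4701i)·(+0.0505+0.0805i)  (-0.2503+0.5662i)·(-0.2811+0.1101i)  (-0.2972+0.4764i)·(-0.0782-0.4141i)  (-0.1554+0.1848i)·(+0.0399+0.0000i)  (-0.0500+0.0447i)·(+0.0782-0.4141i)  (-0.0105+0.0070i)·(-0.2811-0.1101i)  (-0.0013+0.0006i)·(-0.0505+0.0805i)
Y_3^2(R⁻¹ n̂) = +0.285191-0.083343i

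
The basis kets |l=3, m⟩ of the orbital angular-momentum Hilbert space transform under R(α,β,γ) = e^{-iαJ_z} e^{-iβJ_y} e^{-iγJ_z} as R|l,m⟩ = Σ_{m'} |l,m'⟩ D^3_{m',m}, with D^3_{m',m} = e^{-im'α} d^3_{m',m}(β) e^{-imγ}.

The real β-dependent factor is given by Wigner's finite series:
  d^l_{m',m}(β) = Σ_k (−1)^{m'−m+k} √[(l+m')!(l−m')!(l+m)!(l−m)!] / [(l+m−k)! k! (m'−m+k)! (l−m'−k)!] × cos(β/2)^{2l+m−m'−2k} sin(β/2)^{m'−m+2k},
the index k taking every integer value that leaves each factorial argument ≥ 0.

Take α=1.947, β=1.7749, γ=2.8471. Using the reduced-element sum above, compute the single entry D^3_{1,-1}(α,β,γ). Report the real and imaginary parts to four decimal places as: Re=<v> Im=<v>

First d^3_{1,-1}(β=1.7749), then the phase factors e^{-i(1)α} and e^{-i(-1)γ}:
Half-angle: c=0.631392, s=0.775464. N=√(24·2·2·24)=48.000000
k: max(0,(-1)−(1))=0 … min(3+(-1),3−(1))=2
  k=0: (−1)^2·48.0000/(8)·0.6314^4·0.7755^2 = +0.573416
  k=1: (−1)^3·48.0000/(6)·0.6314^2·0.7755^4 = -1.153279
  k=2: (−1)^4·48.0000/(48)·0.6314^0·0.7755^6 = +0.217456
d^3_{1,-1}(1.7749) = +0.573416 -1.153279 +0.217456 = -0.362408
Phases: e^{-i·(1)·1.947}=-0.367392-0.930066i, e^{-i·(-1)·2.8471}=-0.956950+0.290254i ⇒ D=-0.225248-0.283906i

Re=-0.2252 Im=-0.2839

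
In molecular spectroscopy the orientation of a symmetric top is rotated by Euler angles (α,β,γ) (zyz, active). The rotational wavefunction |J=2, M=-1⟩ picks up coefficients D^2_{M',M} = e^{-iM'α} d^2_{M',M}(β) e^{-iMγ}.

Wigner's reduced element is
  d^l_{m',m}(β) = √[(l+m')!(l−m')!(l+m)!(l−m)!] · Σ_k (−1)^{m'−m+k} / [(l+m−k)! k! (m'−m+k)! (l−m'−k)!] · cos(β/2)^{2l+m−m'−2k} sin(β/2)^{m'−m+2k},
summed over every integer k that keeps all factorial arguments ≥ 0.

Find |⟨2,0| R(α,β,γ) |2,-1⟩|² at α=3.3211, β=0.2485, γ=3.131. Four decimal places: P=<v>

P=0.0852

Split into d^2_{0,-1}(β=0.2485) × two z-phases.
With c≡cos(β/2)=0.992291 and s≡sin(β/2)=0.123931, N=[2·2·1·6]^{1/2}=4.898979
Admissible k: 0..1 (factorial args all ≥0)
  k=0: (−1)^1·4.8990/(2)·0.9923^3·0.1239^1 = -0.296600
  k=1: (−1)^2·4.8990/(2)·0.9923^1·0.1239^3 = +0.004626
d^2_{0,-1}(0.2485) = -0.296600 +0.004626 = -0.291973
|D^2_{0,-1}|² = |d^2_{0,-1}(β)|² = (-0.291973)² = 0.085248 (the z-rotation phases have unit modulus)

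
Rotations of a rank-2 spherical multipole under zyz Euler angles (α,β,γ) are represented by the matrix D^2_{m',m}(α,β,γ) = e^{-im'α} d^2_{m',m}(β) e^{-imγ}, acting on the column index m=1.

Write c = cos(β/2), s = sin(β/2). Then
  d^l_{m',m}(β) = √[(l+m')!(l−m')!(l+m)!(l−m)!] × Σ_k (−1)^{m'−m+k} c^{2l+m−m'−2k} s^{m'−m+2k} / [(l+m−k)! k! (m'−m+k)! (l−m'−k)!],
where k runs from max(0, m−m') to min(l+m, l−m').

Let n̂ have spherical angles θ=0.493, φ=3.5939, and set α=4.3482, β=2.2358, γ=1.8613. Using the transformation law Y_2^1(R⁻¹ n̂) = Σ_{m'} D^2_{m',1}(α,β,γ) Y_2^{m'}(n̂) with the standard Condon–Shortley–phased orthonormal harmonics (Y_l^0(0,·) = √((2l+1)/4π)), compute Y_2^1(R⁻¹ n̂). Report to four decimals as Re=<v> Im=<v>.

Re=-0.0107 Im=0.2020

Need the full column D^2_{m',1} for m'=−2..2 at α=4.3482, β=2.2358, γ=1.8613.
cos(β/2)=0.437572, sin(β/2)=0.899184
d^2_{-2,1}: single k=3 term ⇒ +0.636245;  D = +0.541777+0.333595i
d^2_{-1,1}: k∈[2..3] ⇒ +0.464426 -0.653722 = -0.189297;  D = +0.150157-0.115266i
d^2_{0,1}: k∈[1..2] ⇒ +0.184532 -0.779238 = -0.594706;  D = +0.170344+0.569787i
d^2_{1,1}: k∈[0..1] ⇒ +0.036660 -0.464426 = -0.427765;  D = -0.426605-0.031492i
d^2_{2,1}: single k=0 term ⇒ -0.150670;  D = +0.063886-0.136455i
Y_2^{m'}(θ=0.493,φ=3.5939) and Σ D·Y over m':
  (+0.5418+0.3336i)·(+0.0535-0.0680i)  (+0.1502-0.1153i)·(-0.2897+0.1408i)  (+0.1703+0.5698i)·(+0.4189+0.0000i)  (-0.4266-0.0315i)·(+0.2897+0.1408i)  (+0.0639-0.1365i)·(+0.0535+0.0680i)
Y_2^1(R⁻¹ n̂) = -0.010721+0.202047i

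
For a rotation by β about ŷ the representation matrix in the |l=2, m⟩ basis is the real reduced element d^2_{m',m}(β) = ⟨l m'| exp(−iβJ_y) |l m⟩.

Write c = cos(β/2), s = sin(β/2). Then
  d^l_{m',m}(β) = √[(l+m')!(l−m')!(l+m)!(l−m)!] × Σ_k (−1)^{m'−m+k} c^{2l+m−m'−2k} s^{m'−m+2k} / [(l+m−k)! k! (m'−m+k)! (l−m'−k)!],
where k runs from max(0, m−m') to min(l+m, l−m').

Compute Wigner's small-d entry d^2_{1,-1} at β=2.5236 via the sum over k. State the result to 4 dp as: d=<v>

d^2_{1,-1}(β=2.5236) via Wigner's sum:
With c≡cos(β/2)=0.304103 and s≡sin(β/2)=0.952639, N=[6·1·1·6]^{1/2}=6.000000
The bounds max(0,m−m')=0 and min(l+m,l−m')=1 give 2 terms
  k=0: (−1)^2·6.0000/(2)·0.3041^2·0.9526^2 = +0.251778
  k=1: (−1)^3·6.0000/(6)·0.3041^0·0.9526^4 = -0.823595
d^2_{1,-1}(2.5236) = +0.251778 -0.823595 = -0.571817

d=-0.5718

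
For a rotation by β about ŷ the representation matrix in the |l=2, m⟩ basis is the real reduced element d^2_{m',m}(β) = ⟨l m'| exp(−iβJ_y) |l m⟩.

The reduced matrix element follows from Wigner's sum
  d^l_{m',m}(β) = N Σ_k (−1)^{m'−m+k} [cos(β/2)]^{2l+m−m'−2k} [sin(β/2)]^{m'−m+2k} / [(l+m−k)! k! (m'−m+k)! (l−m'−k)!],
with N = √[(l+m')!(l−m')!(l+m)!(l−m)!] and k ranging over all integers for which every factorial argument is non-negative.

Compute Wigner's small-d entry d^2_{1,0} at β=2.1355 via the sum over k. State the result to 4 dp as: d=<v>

d^2_{1,0}(β=2.1355) via Wigner's sum:
With c≡cos(β/2)=0.482097 and s≡sin(β/2)=0.876118, N=[6·1·2·2]^{1/2}=4.898979
Admissible k: 0..1 (factorial args all ≥0)
  k=0: (−1)^1·4.8990/(2)·0.4821^3·0.8761^1 = -0.240459
  k=1: (−1)^2·4.8990/(2)·0.4821^1·0.8761^3 = +0.794141
d^2_{1,0}(2.1355) = -0.240459 +0.794141 = +0.553682

d=0.5537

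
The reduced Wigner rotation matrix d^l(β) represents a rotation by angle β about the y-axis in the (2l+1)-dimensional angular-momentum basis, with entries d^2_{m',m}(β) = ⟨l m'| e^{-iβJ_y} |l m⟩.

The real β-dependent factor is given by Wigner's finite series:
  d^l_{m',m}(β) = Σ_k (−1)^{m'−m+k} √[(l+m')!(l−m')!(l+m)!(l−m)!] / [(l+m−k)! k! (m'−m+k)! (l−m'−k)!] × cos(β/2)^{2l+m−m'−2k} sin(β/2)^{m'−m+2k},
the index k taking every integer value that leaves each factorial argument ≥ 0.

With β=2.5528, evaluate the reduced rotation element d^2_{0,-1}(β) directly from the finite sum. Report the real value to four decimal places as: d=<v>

d=0.5656

d^2_{0,-1}(β=2.5528) via Wigner's sum:
c=cos(2.5528/2)=0.290162, s=sin(2.5528/2)=0.956977; N=√[2·2·1·6]=4.898979
The bounds max(0,m−m')=0 and min(l+m,l−m')=1 give 2 terms
  k=0: (−1)^1·4.8990/(2)·0.2902^3·0.9570^1 = -0.057266
  k=1: (−1)^2·4.8990/(2)·0.2902^1·0.9570^3 = +0.622905
d^2_{0,-1}(2.5528) = -0.057266 +0.622905 = +0.565638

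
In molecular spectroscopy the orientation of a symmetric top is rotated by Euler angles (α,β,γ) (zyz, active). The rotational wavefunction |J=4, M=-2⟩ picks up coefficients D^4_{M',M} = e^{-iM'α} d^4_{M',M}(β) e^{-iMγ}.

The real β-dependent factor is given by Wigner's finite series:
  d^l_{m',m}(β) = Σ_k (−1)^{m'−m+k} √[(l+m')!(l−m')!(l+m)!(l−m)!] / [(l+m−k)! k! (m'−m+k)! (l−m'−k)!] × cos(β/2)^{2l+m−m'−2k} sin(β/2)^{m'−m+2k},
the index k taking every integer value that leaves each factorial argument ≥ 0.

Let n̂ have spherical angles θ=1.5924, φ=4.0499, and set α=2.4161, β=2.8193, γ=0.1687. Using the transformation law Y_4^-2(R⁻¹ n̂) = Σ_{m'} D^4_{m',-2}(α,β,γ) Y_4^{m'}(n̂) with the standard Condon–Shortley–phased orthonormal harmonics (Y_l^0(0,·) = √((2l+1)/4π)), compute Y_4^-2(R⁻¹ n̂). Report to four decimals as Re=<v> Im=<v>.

Need the full column D^4_{m',-2} for m'=−4..4 at α=2.4161, β=2.8193, γ=0.1687.
cos(β/2)=0.160450, sin(β/2)=0.987044
d^4_{-4,-2}: single k=2 term ⇒ +0.000088;  D = -0.000074-0.000048i
d^4_{-3,-2}: k∈[1..2] ⇒ +0.000010 -0.001148 = -0.001138;  D = -0.000302-0.001097i
d^4_{-2,-2}: k∈[0..2] ⇒ +0.000000 -0.000199 +0.009436 = +0.009237;  D = +0.004078-0.008288i
d^4_{-1,-2}: k∈[0..2] ⇒ -0.000011 +0.002169 -0.054729 = -0.052571;  D = +0.048661-0.019894i
d^4_{0,-2}: k∈[0..2] ⇒ +0.000158 -0.015914 +0.225849 = +0.210092;  D = +0.198247+0.069548i
d^4_{1,-2}: k∈[0..2] ⇒ -0.001446 +0.082093 -0.621342 = -0.540696;  D = +0.262965+0.472441i
d^4_{2,-2}: k∈[0..2] ⇒ +0.009436 -0.285679 +0.900932 = +0.624689;  D = -0.134855+0.609959i
d^4_{3,-2}: k∈[0..1] ⇒ -0.043440 +0.547973 = +0.504533;  D = +0.408355-0.296311i
d^4_{4,-2}: single k=0 term ⇒ +0.125973;  D = -0.125371-0.012298i
Y_4^{m'}(θ=1.5924,φ=4.0499) and Σ D·Y over m':
  (-0.0001-0.0000i)·(-0.3898+0.2087i)  (-0.0003-0.0011i)·(-0.0247-0.0109i)  (+0.0041-0.0083i)·(+0.0811+0.3233i)  (+0.0487-0.0199i)·(-0.0188+0.0241i)  (+0.1982+0.0695i)·(+0.3159+0.0000i)  (+0.2630+0.4724i)·(+0.0188+0.0241i)  (-0.1349+0.6100i)·(+0.0811-0.3233i)  (+0.4084-0.2963i)·(+0.0247-0.0109i)  (-0.1254-0.0123i)·(-0.3898-0.2087i)
Y_4^-2(R⁻¹ n̂) = +0.298159+0.151678i

Re=0.2982 Im=0.1517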